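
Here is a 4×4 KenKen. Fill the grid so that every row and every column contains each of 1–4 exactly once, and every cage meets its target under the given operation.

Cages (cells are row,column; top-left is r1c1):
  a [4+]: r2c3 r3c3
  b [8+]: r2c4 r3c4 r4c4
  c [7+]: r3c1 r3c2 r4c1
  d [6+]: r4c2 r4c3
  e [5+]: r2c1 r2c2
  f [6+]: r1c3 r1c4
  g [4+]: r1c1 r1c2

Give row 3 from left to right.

4 2 3 1

The only place for 2 in column 4 is r1c4.
Row 1 now contains 2, which forces r1c3 = 4.
Column 3 already has 4, so r4c3 = 2.
Row 4 now contains 2; hence r4c2 = 4.
Row 3 needs a 2, and only r3c2 is open for it.
Cage c needs sum 7, which forces r3c1 = 4.
Cage c has sum 7; hence r4c1 = 1.
Row 4 now contains 1, leaving r4c4 = 3.
Column 1 now contains 1, so r1c1 = 3.
The two cells of cage g must have sum 4, so r1c2 = 1.
Column 1 already has 4, which forces r2c1 = 2.
The two cells of cage e must have sum 5, so r2c2 = 3.
3 is placed in row 2, so r2c3 = 1.
Cage b needs sum 8, which forces r2c4 = 4.
Column 3 now contains 1, which forces r3c3 = 3.
3 is placed in column 4, so r3c4 = 1.
Filled in: 3 1 4 2 / 2 3 1 4 / 4 2 3 1 / 1 4 2 3.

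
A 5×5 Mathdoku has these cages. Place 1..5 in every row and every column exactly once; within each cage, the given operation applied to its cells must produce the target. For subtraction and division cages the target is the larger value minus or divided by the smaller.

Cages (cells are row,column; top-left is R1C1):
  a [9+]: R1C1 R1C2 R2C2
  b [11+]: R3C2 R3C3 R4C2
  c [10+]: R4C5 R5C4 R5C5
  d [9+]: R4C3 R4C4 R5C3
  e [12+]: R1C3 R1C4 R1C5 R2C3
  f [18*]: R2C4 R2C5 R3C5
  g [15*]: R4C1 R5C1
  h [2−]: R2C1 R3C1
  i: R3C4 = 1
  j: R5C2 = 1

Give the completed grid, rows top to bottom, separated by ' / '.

1 3 4 2 5 / 4 5 1 3 2 / 2 4 5 1 3 / 5 2 3 4 1 / 3 1 2 5 4

Cage f has product 18, which forces R2C4 = 3.
The 3 cells of cage f must have product 18, leaving R2C5 = 2.
Cage i is given, which forces R3C4 = 1.
Cage f has product 18; hence R3C5 = 3.
Cage j is given, so R5C2 = 1.
Cage h's pair has difference 2, which forces R2C1 = 4.
4 is placed in row 2, which forces R2C2 = 5.
Row 2 already has 5, which forces R2C3 = 1.
Cage h's pair has difference 2, which forces R3C1 = 2.
Row 3 already has 2, leaving R3C2 = 4.
Row 3 already has 4, leaving R3C3 = 5.
Column 2 already has 4; hence R4C2 = 2.
Cage c needs sum 10; hence R4C5 = 1.
Cage a has sum 9, leaving R1C1 = 1.
2 is placed in column 2, which forces R1C2 = 3.
Cage d needs sum 9, which forces R4C3 = 3.
Cage d needs sum 9; hence R4C4 = 4.
The 3 cells of cage d must have sum 9, so R5C3 = 2.
Column 4 now contains 4, so R5C4 = 5.
Row 5 already has 5, so R5C5 = 4.
2 is placed in column 3; hence R1C3 = 4.
Column 4 already has 5, leaving R1C4 = 2.
Column 5 now contains 4, leaving R1C5 = 5.
3 is placed in row 4, which forces R4C1 = 5.
Row 5 already has 5, so R5C1 = 3.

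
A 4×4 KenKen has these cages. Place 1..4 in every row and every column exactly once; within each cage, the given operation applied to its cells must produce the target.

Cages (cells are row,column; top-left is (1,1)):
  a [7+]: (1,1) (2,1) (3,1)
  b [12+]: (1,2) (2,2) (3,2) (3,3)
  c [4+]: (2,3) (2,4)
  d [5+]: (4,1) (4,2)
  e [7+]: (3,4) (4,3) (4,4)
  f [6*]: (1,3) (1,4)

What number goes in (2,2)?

4

Column 1 needs a 3, and only (4,1) is open for it.
The two cells of cage d must have sum 5; hence (4,2) = 2.
Cage b has sum 12, so (3,3) = 4.
The 3 cells of cage e must have sum 7, leaving (3,4) = 2.
4 is placed in column 3; hence (4,3) = 1.
Row 4 already has 1, leaving (4,4) = 4.
Cage f's pair has product 6; hence (1,3) = 2.
Column 4 already has 2, leaving (1,4) = 3.
Column 3 now contains 1, so (2,3) = 3.
Cage c needs two cells with sum 4, so (2,4) = 1.
Row 3 now contains 2; hence (3,1) = 1.
1 is placed in row 3, which forces (3,2) = 3.
Row 1 already has 2, so (1,1) = 4.
The 4 cells of cage b must have sum 12; hence (1,2) = 1.
Cage a has sum 7, which forces (2,1) = 2.
Row 2 now contains 1, leaving (2,2) = 4.
The full grid is 4 1 2 3 / 2 4 3 1 / 1 3 4 2 / 3 2 1 4.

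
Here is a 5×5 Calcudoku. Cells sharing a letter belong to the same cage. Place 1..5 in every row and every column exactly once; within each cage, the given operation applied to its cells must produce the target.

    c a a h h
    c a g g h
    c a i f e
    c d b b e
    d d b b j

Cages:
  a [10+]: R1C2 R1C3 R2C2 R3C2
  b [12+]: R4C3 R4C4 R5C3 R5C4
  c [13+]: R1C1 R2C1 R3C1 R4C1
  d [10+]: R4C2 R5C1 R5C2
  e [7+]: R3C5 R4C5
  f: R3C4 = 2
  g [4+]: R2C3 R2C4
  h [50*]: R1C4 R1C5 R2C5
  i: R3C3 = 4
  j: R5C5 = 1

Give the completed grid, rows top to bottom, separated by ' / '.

Cage h needs product 50, so R1C4 = 5.
The 3 cells of cage h must have product 50, leaving R1C5 = 2.
Cage h has product 50, so R2C5 = 5.
I is a freebie, leaving R3C3 = 4.
F is a freebie; hence R3C4 = 2.
4 is placed in row 3; hence R3C5 = 3.
Column 5 already has 3, leaving R4C5 = 4.
J is a freebie, leaving R5C5 = 1.
The only place for 2 in row 2 is R2C2.
Cage a has sum 10, which forces R1C2 = 4.
The 4 cells of cage a must have sum 10, leaving R1C3 = 3.
Column 3 already has 3, so R2C3 = 1.
Row 2 already has 1, which forces R2C4 = 3.
Cage a has sum 10, leaving R3C2 = 1.
Column 4 already has 3, so R4C4 = 1.
Column 4 already has 3; hence R5C4 = 4.
3 is placed in row 1; hence R1C1 = 1.
Row 2 now contains 3, which forces R2C1 = 4.
1 is placed in row 3, so R3C1 = 5.
The 4 cells of cage c must have sum 13, which forces R4C1 = 3.
Row 4 now contains 3, which forces R4C2 = 5.
Row 4 now contains 5, leaving R4C3 = 2.
Cage d has sum 10; hence R5C1 = 2.
Column 2 already has 5, so R5C2 = 3.
Column 3 now contains 2; hence R5C3 = 5.

1 4 3 5 2 / 4 2 1 3 5 / 5 1 4 2 3 / 3 5 2 1 4 / 2 3 5 4 1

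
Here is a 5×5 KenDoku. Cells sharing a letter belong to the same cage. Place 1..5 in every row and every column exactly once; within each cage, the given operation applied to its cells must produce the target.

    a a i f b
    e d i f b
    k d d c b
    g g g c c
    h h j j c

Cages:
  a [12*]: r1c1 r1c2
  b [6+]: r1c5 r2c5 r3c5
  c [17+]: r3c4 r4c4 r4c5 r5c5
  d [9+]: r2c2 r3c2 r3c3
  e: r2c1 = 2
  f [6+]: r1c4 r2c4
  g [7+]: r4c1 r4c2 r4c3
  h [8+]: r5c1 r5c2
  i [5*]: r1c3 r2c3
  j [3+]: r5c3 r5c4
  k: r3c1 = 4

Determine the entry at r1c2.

4

Cage e is given, so r2c1 = 2.
Cage k is given, leaving r3c1 = 4.
Column 1 now contains 4, leaving r4c1 = 1.
Column 1 now contains 4, which forces r1c1 = 3.
Cage a needs two cells with product 12; hence r1c2 = 4.
4 is placed in column 2; hence r4c2 = 2.
Row 4 already has 2, so r4c3 = 4.
Column 1 now contains 3, leaving r5c1 = 5.
5 is placed in row 5, so r5c2 = 3.
3 is placed in row 5, so r5c5 = 4.
Cage d has sum 9, leaving r3c3 = 3.
Cage c needs sum 17, which forces r3c4 = 5.
Cage c needs sum 17, which forces r4c4 = 3.
Cage c has sum 17, so r4c5 = 5.
Cage f's pair has sum 6; hence r1c4 = 2.
2 is placed in row 1, so r1c5 = 1.
The 3 cells of cage d must have sum 9, so r2c2 = 5.
Row 2 already has 5, which forces r2c3 = 1.
The two cells of cage f must have sum 6; hence r2c4 = 4.
Cage b needs sum 6, leaving r2c5 = 3.
5 is placed in row 3, which forces r3c2 = 1.
Column 5 already has 1, so r3c5 = 2.
Column 3 already has 1, leaving r5c3 = 2.
Column 4 already has 2, which forces r5c4 = 1.
1 is placed in row 1, which forces r1c3 = 5.
Filled in: 3 4 5 2 1 / 2 5 1 4 3 / 4 1 3 5 2 / 1 2 4 3 5 / 5 3 2 1 4.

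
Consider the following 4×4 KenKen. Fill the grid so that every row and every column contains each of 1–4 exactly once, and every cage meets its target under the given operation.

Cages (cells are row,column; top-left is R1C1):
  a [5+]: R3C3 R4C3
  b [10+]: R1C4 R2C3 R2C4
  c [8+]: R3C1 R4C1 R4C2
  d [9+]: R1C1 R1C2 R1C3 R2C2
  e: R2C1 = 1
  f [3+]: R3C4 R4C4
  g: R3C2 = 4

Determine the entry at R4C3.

E is a freebie, which forces R2C1 = 1.
G is a freebie, leaving R3C2 = 4.
Column 4 needs a 3, and only R1C4 is open for it.
Cage d has sum 9, so R1C2 = 1.
Cage d has sum 9, so R2C2 = 2.
The 3 cells of cage b must have sum 10, leaving R2C3 = 3.
Cage b needs sum 10, leaving R2C4 = 4.
2 is placed in column 2; hence R4C2 = 3.
Cage c has sum 8, so R3C1 = 3.
The two cells of cage a must have sum 5, leaving R3C3 = 1.
Row 3 now contains 1, so R3C4 = 2.
Cage c needs sum 8; hence R4C1 = 2.
Cage a needs two cells with sum 5, leaving R4C3 = 4.
Column 4 already has 2, so R4C4 = 1.
Column 1 already has 2, leaving R1C1 = 4.
Column 3 now contains 4, leaving R1C3 = 2.
Filled in: 4 1 2 3 / 1 2 3 4 / 3 4 1 2 / 2 3 4 1.

4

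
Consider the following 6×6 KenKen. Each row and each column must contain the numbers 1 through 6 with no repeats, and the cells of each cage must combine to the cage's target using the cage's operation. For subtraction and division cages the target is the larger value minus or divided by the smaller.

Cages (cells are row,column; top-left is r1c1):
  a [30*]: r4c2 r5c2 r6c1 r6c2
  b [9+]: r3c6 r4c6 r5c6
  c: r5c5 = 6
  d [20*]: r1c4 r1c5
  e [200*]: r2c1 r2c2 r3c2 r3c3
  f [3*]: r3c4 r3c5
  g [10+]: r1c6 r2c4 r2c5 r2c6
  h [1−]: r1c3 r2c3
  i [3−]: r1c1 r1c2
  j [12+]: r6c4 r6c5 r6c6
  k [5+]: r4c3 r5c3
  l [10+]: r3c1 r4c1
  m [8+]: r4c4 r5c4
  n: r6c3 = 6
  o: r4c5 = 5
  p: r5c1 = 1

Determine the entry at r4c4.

Cage o is given, leaving r4c5 = 5.
Cage p is given, so r5c1 = 1.
Cage c is given, so r5c5 = 6.
N is a freebie, so r6c3 = 6.
Cage d's pair has product 20, leaving r1c4 = 5.
Column 5 already has 5; hence r1c5 = 4.
Column 4 already has 5; hence r5c4 = 2.
4 is placed in column 5; hence r6c5 = 3.
Cage f's pair has product 3; hence r3c4 = 3.
3 is placed in column 5, leaving r3c5 = 1.
Cage m needs two cells with sum 8, leaving r4c4 = 6.
3 is placed in row 6, which forces r6c4 = 4.
Cage j has sum 12, which forces r6c6 = 5.
Column 4 now contains 4; hence r2c4 = 1.
1 is placed in column 5, which forces r2c5 = 2.
The two cells of cage l must have sum 10; hence r3c1 = 6.
Row 4 already has 6, leaving r4c1 = 4.
Cage a has product 30; hence r4c2 = 3.
Row 4 already has 3; hence r4c6 = 2.
Cage a needs product 30, leaving r5c2 = 5.
Row 6 now contains 5, which forces r6c1 = 2.
The 4 cells of cage a must have product 30, so r6c2 = 1.
Column 1 now contains 6, leaving r1c1 = 3.
3 is placed in column 2, so r1c2 = 6.
Row 1 already has 3, so r1c3 = 2.
Row 1 already has 3; hence r1c6 = 1.
4 is placed in column 1; hence r2c1 = 5.
Column 2 already has 5; hence r2c2 = 4.
Row 2 now contains 4, which forces r2c3 = 3.
Row 2 now contains 4; hence r2c6 = 6.
The 4 cells of cage e must have product 200, so r3c2 = 2.
Cage e has product 200, which forces r3c3 = 5.
Column 6 now contains 2, leaving r3c6 = 4.
Row 4 now contains 2, leaving r4c3 = 1.
The two cells of cage k must have sum 5, so r5c3 = 4.
Cage b has sum 9, leaving r5c6 = 3.
The full grid is 3 6 2 5 4 1 / 5 4 3 1 2 6 / 6 2 5 3 1 4 / 4 3 1 6 5 2 / 1 5 4 2 6 3 / 2 1 6 4 3 5.

6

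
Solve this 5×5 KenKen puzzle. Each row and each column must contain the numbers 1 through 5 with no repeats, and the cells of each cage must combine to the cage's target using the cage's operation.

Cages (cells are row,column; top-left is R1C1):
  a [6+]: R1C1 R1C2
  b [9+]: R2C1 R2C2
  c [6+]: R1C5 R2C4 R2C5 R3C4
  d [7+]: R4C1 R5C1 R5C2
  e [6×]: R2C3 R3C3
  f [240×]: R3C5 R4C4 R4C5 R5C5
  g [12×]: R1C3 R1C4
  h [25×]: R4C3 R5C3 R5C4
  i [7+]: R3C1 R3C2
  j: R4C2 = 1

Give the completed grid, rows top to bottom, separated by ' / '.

J is a freebie, which forces R4C2 = 1.
Cage h needs product 25, which forces R4C3 = 5.
Cage f needs product 240, which forces R4C4 = 4.
Row 4 already has 5, leaving R4C5 = 3.
Cage h has product 25, so R5C3 = 1.
The 3 cells of cage h must have product 25, leaving R5C4 = 5.
5 is placed in row 5; hence R5C5 = 4.
Cage g's pair has product 12; hence R1C3 = 4.
Column 4 now contains 4, which forces R1C4 = 3.
4 is placed in column 5, which forces R3C5 = 5.
Row 4 already has 3, which forces R4C1 = 2.
Cage d needs sum 7, so R5C1 = 3.
Cage d has sum 7, which forces R5C2 = 2.
Column 1 now contains 2, which forces R1C1 = 1.
Column 2 now contains 2; hence R1C2 = 5.
1 is placed in row 1; hence R1C5 = 2.
Column 2 already has 5, leaving R2C2 = 4.
2 is placed in column 5; hence R2C5 = 1.
3 is placed in column 1, which forces R3C1 = 4.
The two cells of cage i must have sum 7, so R3C2 = 3.
Row 3 already has 3; hence R3C3 = 2.
Row 3 now contains 2, leaving R3C4 = 1.
Row 2 now contains 4, so R2C1 = 5.
Column 3 already has 2; hence R2C3 = 3.
Row 2 already has 1, which forces R2C4 = 2.

1 5 4 3 2 / 5 4 3 2 1 / 4 3 2 1 5 / 2 1 5 4 3 / 3 2 1 5 4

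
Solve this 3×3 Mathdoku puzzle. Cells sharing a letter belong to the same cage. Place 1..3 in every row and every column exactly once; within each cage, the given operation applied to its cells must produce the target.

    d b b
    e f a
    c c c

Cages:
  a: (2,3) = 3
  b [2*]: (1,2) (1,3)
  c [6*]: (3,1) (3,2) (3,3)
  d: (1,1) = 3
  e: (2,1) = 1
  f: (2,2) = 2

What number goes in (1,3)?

2

Cage d is a single given cell, so (1,1) = 3.
Cage e is given, which forces (2,1) = 1.
F is a freebie, so (2,2) = 2.
Cage a is given, which forces (2,3) = 3.
Column 1 already has 1, so (3,1) = 2.
Row 3 already has 2, leaving (3,3) = 1.
Column 2 now contains 2, which forces (1,2) = 1.
Column 3 now contains 1, which forces (1,3) = 2.
Row 3 already has 1; hence (3,2) = 3.
Completed grid: 3 1 2 / 1 2 3 / 2 3 1.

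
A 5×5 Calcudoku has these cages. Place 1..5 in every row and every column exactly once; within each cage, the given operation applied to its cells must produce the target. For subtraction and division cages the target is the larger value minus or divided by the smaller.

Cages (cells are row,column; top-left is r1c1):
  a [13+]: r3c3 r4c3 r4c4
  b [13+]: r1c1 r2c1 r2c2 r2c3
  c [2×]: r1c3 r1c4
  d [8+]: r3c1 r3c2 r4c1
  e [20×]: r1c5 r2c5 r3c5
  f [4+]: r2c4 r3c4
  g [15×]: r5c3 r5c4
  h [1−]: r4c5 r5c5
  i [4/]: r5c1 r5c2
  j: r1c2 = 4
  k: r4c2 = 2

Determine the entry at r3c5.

J is a freebie, so r1c2 = 4.
Cage k is given, leaving r4c2 = 2.
Column 2 already has 4, so r5c2 = 1.
Row 5 already has 1; hence r5c1 = 4.
The 3 cells of cage d must have sum 8; hence r3c1 = 2.
Row 1 needs a 3, and only r1c1 is open for it.
The 3 cells of cage d must have sum 8; hence r3c2 = 5.
Row 3 now contains 5; hence r3c3 = 4.
Row 3 already has 4, so r3c5 = 1.
Column 1 already has 3, leaving r4c1 = 1.
1 is placed in column 5, leaving r1c5 = 5.
Column 1 already has 1, which forces r2c1 = 5.
Column 2 already has 5; hence r2c2 = 3.
Column 3 already has 4, which forces r2c3 = 2.
Cage f's pair has sum 4; hence r2c4 = 1.
Cage e needs product 20, leaving r2c5 = 4.
Row 3 already has 1, which forces r3c4 = 3.
Cage a has sum 13, so r4c3 = 5.
Cage a has sum 13, leaving r4c4 = 4.
Column 5 now contains 4, so r4c5 = 3.
Column 3 now contains 5, leaving r5c3 = 3.
Column 4 already has 3; hence r5c4 = 5.
Column 5 already has 3, leaving r5c5 = 2.
Column 3 already has 2, leaving r1c3 = 1.
Column 4 now contains 1, so r1c4 = 2.
Filled in: 3 4 1 2 5 / 5 3 2 1 4 / 2 5 4 3 1 / 1 2 5 4 3 / 4 1 3 5 2.

1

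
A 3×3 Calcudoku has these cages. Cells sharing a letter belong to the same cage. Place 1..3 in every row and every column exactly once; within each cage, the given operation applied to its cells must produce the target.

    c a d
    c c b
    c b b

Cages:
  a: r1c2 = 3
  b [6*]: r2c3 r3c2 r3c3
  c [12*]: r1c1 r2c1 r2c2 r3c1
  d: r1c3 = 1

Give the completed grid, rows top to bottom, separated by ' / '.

A is a freebie, which forces r1c2 = 3.
Cage d is a single given cell, so r1c3 = 1.
Cage c has product 12, which forces r2c2 = 2.
Row 2 already has 2; hence r2c3 = 3.
2 is placed in column 2, which forces r3c2 = 1.
3 is placed in column 3, so r3c3 = 2.
1 is placed in row 1, which forces r1c1 = 2.
Row 2 now contains 3, leaving r2c1 = 1.
Row 3 now contains 2, which forces r3c1 = 3.

2 3 1 / 1 2 3 / 3 1 2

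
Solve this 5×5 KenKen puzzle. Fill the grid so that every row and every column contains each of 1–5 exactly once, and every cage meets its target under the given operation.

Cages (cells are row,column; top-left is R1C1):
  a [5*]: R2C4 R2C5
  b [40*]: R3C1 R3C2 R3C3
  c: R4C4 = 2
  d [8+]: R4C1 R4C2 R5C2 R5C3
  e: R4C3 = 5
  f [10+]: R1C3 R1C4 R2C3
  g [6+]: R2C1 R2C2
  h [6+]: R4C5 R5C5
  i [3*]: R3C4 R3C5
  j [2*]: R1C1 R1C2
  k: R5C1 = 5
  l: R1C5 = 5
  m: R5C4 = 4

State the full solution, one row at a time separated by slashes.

1 2 4 3 5 / 2 4 3 5 1 / 4 5 2 1 3 / 3 1 5 2 4 / 5 3 1 4 2

L is a freebie, which forces R1C5 = 5.
5 is placed in column 5, leaving R2C5 = 1.
1 is placed in column 5, which forces R3C5 = 3.
Cage e is a single given cell; hence R4C3 = 5.
Cage c is given, leaving R4C4 = 2.
Row 4 now contains 2, so R4C5 = 4.
Cage k is a single given cell, leaving R5C1 = 5.
Cage m is given, leaving R5C4 = 4.
Column 5 already has 4; hence R5C5 = 2.
Cage f has sum 10, leaving R1C3 = 4.
The 3 cells of cage f must have sum 10, which forces R1C4 = 3.
Cage f has sum 10, leaving R2C3 = 3.
Row 2 already has 1; hence R2C4 = 5.
Cage b needs product 40, so R3C2 = 5.
Column 3 now contains 4, which forces R3C3 = 2.
Row 3 now contains 3; hence R3C4 = 1.
3 is placed in column 3; hence R5C3 = 1.
Row 3 already has 2; hence R3C1 = 4.
Cage d needs sum 8, so R4C1 = 3.
The 4 cells of cage d must have sum 8, so R4C2 = 1.
Row 5 already has 1, leaving R5C2 = 3.
Cage j needs two cells with product 2, so R1C1 = 1.
Column 2 already has 1; hence R1C2 = 2.
4 is placed in column 1, which forces R2C1 = 2.
The two cells of cage g must have sum 6, leaving R2C2 = 4.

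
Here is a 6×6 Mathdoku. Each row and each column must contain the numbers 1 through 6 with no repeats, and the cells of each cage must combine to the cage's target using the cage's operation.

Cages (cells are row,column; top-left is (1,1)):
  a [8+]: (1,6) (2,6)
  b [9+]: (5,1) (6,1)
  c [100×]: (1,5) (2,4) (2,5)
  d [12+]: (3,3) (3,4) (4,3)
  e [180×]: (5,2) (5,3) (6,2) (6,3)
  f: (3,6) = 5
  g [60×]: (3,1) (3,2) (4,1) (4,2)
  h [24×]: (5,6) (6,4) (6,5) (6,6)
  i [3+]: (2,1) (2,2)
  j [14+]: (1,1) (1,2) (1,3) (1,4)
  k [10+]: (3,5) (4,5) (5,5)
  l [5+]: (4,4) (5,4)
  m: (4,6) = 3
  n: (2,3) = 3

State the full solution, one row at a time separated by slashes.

The 3 cells of cage c must have product 100, so (1,5) = 5.
Cage n is given, leaving (2,3) = 3.
Cage c has product 100, which forces (2,4) = 5.
Cage c needs product 100; hence (2,5) = 4.
Cage f is a single given cell, which forces (3,6) = 5.
M is a freebie, leaving (4,6) = 3.
In row 1, 2 can only go at (1,6), so (1,6) = 2.
2 is placed in column 6, so (2,6) = 6.
The only place for 2 in column 5 is (6,5).
Cage h has product 24, so (6,4) = 3.
In row 5, 2 can only go at (5,3), so (5,3) = 2.
Cage e needs product 180, which forces (5,2) = 3.
The 4 cells of cage j must have sum 14; hence (1,1) = 3.
Cage k needs sum 10, leaving (3,5) = 3.
Row 3 needs a 4, and only (3,3) is open for it.
Cage d has sum 12, leaving (3,4) = 2.
The 3 cells of cage d must have sum 12, which forces (4,3) = 6.
Row 4 already has 6, which forces (4,5) = 1.
Column 5 already has 1, which forces (5,5) = 6.
Column 3 now contains 6, which forces (6,3) = 5.
Column 3 now contains 6, which forces (1,3) = 1.
Row 4 already has 1, which forces (4,4) = 4.
Cage b needs two cells with sum 9, which forces (5,1) = 5.
The two cells of cage l must have sum 5, which forces (5,4) = 1.
1 is placed in row 5, which forces (5,6) = 4.
Row 6 now contains 5, which forces (6,1) = 4.
Row 6 now contains 5, so (6,2) = 6.
Column 6 now contains 4, which forces (6,6) = 1.
6 is placed in column 2, leaving (1,2) = 4.
4 is placed in column 4, leaving (1,4) = 6.
Cage g has product 60; hence (3,1) = 6.
6 is placed in column 2, so (3,2) = 1.
5 is placed in column 1, leaving (4,1) = 2.
The 4 cells of cage g must have product 60, so (4,2) = 5.
2 is placed in column 1, so (2,1) = 1.
Column 2 already has 1; hence (2,2) = 2.

3 4 1 6 5 2 / 1 2 3 5 4 6 / 6 1 4 2 3 5 / 2 5 6 4 1 3 / 5 3 2 1 6 4 / 4 6 5 3 2 1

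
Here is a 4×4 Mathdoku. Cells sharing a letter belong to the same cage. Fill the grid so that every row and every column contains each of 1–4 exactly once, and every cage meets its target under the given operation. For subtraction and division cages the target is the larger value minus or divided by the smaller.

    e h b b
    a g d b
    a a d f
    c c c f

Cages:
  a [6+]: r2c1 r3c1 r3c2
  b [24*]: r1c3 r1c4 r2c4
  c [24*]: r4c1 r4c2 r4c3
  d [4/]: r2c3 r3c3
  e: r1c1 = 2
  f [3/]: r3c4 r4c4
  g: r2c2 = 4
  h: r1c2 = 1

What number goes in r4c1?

Cage e is a single given cell; hence r1c1 = 2.
H is a freebie, which forces r1c2 = 1.
Cage g is given; hence r2c2 = 4.
Row 2 now contains 4, so r2c3 = 1.
Column 3 now contains 1, which forces r3c3 = 4.
Column 3 now contains 4, leaving r1c3 = 3.
The 3 cells of cage b must have product 24, which forces r1c4 = 4.
1 is placed in row 2, so r2c1 = 3.
Cage b has product 24; hence r2c4 = 2.
Cage a needs sum 6, which forces r3c1 = 1.
Cage a has sum 6, which forces r3c2 = 2.
Row 3 now contains 1; hence r3c4 = 3.
The 3 cells of cage c must have product 24, leaving r4c1 = 4.
2 is placed in column 2, so r4c2 = 3.
3 is placed in column 3, which forces r4c3 = 2.
Column 4 already has 3, leaving r4c4 = 1.
Filled in: 2 1 3 4 / 3 4 1 2 / 1 2 4 3 / 4 3 2 1.

4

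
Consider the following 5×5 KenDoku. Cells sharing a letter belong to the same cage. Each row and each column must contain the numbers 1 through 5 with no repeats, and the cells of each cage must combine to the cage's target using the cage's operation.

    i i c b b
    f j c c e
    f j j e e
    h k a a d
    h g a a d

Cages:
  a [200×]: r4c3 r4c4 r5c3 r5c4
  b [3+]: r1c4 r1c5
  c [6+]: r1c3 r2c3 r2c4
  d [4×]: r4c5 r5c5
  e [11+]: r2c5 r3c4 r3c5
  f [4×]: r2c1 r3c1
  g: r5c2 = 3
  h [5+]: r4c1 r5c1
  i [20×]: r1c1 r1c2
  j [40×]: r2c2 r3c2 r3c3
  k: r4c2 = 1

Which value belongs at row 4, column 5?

4

Cage k is given, leaving r4c2 = 1.
1 is placed in row 4, so r4c5 = 4.
Cage g is a single given cell, leaving r5c2 = 3.
Column 5 now contains 4; hence r5c5 = 1.
The two cells of cage b must have sum 3; hence r1c4 = 1.
Column 5 already has 1, which forces r1c5 = 2.
2 is placed in column 5; hence r3c5 = 5.
The two cells of cage h must have sum 5; hence r4c1 = 3.
Cage h's pair has sum 5, so r5c1 = 2.
Row 1 already has 2, leaving r1c3 = 3.
Cage j needs product 40, which forces r2c2 = 5.
The 3 cells of cage c must have sum 6, so r2c3 = 1.
Cage c has sum 6, so r2c4 = 2.
Column 5 already has 5, which forces r2c5 = 3.
The 3 cells of cage e must have sum 11, so r3c4 = 3.
Column 4 already has 2, so r4c4 = 5.
5 is placed in column 4; hence r5c4 = 4.
Cage i needs two cells with product 20, leaving r1c1 = 5.
Column 2 now contains 5, so r1c2 = 4.
Row 2 now contains 1; hence r2c1 = 4.
Cage f's pair has product 4, leaving r3c1 = 1.
4 is placed in column 2, leaving r3c2 = 2.
Row 3 already has 2, leaving r3c3 = 4.
5 is placed in row 4, so r4c3 = 2.
Row 5 already has 4; hence r5c3 = 5.
The full grid is 5 4 3 1 2 / 4 5 1 2 3 / 1 2 4 3 5 / 3 1 2 5 4 / 2 3 5 4 1.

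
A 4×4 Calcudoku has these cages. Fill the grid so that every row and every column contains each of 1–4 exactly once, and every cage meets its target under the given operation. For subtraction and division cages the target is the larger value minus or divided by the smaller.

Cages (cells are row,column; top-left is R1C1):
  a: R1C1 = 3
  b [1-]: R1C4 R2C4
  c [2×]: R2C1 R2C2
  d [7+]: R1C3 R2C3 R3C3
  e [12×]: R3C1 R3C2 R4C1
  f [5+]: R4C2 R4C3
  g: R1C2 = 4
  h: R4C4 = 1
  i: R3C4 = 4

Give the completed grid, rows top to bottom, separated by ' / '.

3 4 1 2 / 2 1 4 3 / 1 3 2 4 / 4 2 3 1

Cage a is given, leaving R1C1 = 3.
Cage g is given; hence R1C2 = 4.
I is a freebie, leaving R3C4 = 4.
H is a freebie; hence R4C4 = 1.
1 is placed in column 4; hence R1C4 = 2.
The 3 cells of cage d must have sum 7; hence R2C3 = 4.
Cage b's pair has difference 1, leaving R2C4 = 3.
Row 3 now contains 4, so R3C1 = 1.
The 3 cells of cage e must have product 12, which forces R3C2 = 3.
Row 3 now contains 1, which forces R3C3 = 2.
Cage e has product 12, leaving R4C1 = 4.
3 is placed in column 2, which forces R4C2 = 2.
2 is placed in column 3, which forces R4C3 = 3.
2 is placed in row 1, leaving R1C3 = 1.
Column 1 now contains 1, which forces R2C1 = 2.
Column 2 now contains 2, so R2C2 = 1.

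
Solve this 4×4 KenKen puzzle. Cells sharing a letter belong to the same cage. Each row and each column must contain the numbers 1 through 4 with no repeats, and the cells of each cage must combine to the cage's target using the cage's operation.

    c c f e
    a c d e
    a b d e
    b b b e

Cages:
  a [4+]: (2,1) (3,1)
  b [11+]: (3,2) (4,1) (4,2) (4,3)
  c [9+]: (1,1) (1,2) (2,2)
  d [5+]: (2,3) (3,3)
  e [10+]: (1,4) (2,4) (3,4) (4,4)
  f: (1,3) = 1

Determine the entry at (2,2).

Cage f is given, leaving (1,3) = 1.
The only place for 1 in column 2 is (4,2).
The only place for 4 in column 3 is (4,3).
The only place for 4 in column 1 is (1,1).
The only place for 4 in row 2 is (2,4).
4 is placed in column 4, so (3,4) = 1.
The two cells of cage a must have sum 4; hence (2,1) = 1.
1 is placed in row 3, which forces (3,1) = 3.
3 is placed in row 3; hence (3,2) = 4.
3 is placed in row 3, leaving (3,3) = 2.
Column 1 now contains 3, leaving (4,1) = 2.
2 is placed in row 4, leaving (4,4) = 3.
Column 4 now contains 3, which forces (1,4) = 2.
2 is placed in column 3, so (2,3) = 3.
Row 1 now contains 2, so (1,2) = 3.
Row 2 already has 3, leaving (2,2) = 2.
Filled in: 4 3 1 2 / 1 2 3 4 / 3 4 2 1 / 2 1 4 3.

2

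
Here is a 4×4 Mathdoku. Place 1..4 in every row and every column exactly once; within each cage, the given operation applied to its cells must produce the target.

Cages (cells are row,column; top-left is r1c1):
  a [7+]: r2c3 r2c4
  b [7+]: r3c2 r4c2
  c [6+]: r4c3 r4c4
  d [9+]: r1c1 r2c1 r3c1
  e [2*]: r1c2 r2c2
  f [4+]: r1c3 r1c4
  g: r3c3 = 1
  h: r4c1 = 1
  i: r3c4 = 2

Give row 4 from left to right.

1 3 2 4

G is a freebie; hence r3c3 = 1.
I is a freebie, leaving r3c4 = 2.
H is a freebie, so r4c1 = 1.
2 is placed in column 4, so r4c4 = 4.
Column 3 already has 1, so r1c3 = 3.
Cage f needs two cells with sum 4; hence r1c4 = 1.
The two cells of cage a must have sum 7, leaving r2c3 = 4.
Column 4 now contains 4; hence r2c4 = 3.
Cage b's pair has sum 7, so r3c2 = 4.
Row 4 now contains 4; hence r4c2 = 3.
Row 4 now contains 4, leaving r4c3 = 2.
Cage d needs sum 9, which forces r1c1 = 4.
Row 1 now contains 1; hence r1c2 = 2.
3 is placed in row 2, which forces r2c1 = 2.
The two cells of cage e must have product 2, so r2c2 = 1.
Row 3 already has 4, leaving r3c1 = 3.
Filled in: 4 2 3 1 / 2 1 4 3 / 3 4 1 2 / 1 3 2 4.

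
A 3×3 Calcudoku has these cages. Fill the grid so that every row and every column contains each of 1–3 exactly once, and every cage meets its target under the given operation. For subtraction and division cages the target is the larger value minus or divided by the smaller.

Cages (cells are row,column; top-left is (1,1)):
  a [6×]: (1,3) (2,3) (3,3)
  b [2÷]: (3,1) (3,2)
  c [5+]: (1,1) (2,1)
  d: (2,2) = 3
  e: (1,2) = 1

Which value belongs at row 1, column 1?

E is a freebie, which forces (1,2) = 1.
Cage d is a single given cell; hence (2,2) = 3.
Column 2 now contains 1, leaving (3,2) = 2.
Cage c's pair has sum 5, which forces (1,1) = 3.
3 is placed in row 1, which forces (1,3) = 2.
3 is placed in row 2, which forces (2,1) = 2.
Column 3 now contains 2, so (2,3) = 1.
2 is placed in row 3, so (3,1) = 1.
Column 3 now contains 1, which forces (3,3) = 3.
Completed grid: 3 1 2 / 2 3 1 / 1 2 3.

3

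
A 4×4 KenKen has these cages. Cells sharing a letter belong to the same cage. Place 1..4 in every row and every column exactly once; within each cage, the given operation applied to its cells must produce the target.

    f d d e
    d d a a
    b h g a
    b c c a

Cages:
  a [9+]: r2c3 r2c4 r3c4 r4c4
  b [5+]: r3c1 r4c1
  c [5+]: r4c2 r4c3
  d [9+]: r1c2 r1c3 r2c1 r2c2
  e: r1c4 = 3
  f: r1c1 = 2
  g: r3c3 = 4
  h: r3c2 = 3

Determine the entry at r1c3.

Cage f is given, so r1c1 = 2.
Cage e is given; hence r1c4 = 3.
Cage h is given, so r3c2 = 3.
Cage g is given; hence r3c3 = 4.
Cage d has sum 9, which forces r1c2 = 4.
Column 3 already has 4, leaving r1c3 = 1.
Cage d needs sum 9, leaving r2c1 = 3.
Cage d has sum 9, which forces r2c2 = 1.
The 4 cells of cage a must have sum 9, leaving r2c3 = 2.
Row 2 already has 1, which forces r2c4 = 4.
4 is placed in row 3, leaving r3c1 = 1.
Row 3 now contains 1, which forces r3c4 = 2.
Cage b needs two cells with sum 5, so r4c1 = 4.
Column 2 already has 4; hence r4c2 = 2.
Column 3 already has 1; hence r4c3 = 3.
Column 4 now contains 2, leaving r4c4 = 1.
The full grid is 2 4 1 3 / 3 1 2 4 / 1 3 4 2 / 4 2 3 1.

1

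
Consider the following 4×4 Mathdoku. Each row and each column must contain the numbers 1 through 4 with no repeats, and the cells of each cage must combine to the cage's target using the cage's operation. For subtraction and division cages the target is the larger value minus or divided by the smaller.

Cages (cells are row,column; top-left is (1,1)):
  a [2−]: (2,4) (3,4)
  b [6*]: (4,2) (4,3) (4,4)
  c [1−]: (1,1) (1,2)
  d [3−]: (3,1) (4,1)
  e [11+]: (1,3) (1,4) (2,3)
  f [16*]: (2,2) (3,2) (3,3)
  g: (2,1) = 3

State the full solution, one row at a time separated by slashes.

2 1 3 4 / 3 2 4 1 / 1 4 2 3 / 4 3 1 2

Cage e needs sum 11; hence (1,3) = 3.
The 3 cells of cage e must have sum 11, so (1,4) = 4.
Cage g is a single given cell, leaving (2,1) = 3.
Cage e needs sum 11, so (2,3) = 4.
4 is placed in column 3, leaving (3,3) = 2.
2 is placed in column 3, so (4,3) = 1.
4 is placed in row 2, leaving (2,2) = 2.
Cage a needs two cells with difference 2; hence (2,4) = 1.
Cage d's pair has difference 3; hence (3,1) = 1.
Cage f has product 16; hence (3,2) = 4.
The two cells of cage a must have difference 2, which forces (3,4) = 3.
1 is placed in row 4, so (4,1) = 4.
Column 2 now contains 2, leaving (4,2) = 3.
Column 4 now contains 3, leaving (4,4) = 2.
1 is placed in column 1, which forces (1,1) = 2.
Column 2 now contains 2, so (1,2) = 1.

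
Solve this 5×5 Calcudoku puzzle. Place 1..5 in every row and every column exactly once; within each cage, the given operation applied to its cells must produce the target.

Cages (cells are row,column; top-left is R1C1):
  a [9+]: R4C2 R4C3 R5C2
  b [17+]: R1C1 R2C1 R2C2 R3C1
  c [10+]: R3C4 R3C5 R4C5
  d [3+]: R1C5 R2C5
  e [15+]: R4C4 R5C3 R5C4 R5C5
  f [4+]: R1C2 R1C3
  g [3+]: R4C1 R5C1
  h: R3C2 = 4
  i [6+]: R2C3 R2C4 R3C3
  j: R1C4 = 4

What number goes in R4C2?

2

Cage j is a single given cell, leaving R1C4 = 4.
Cage b has sum 17; hence R2C2 = 5.
H is a freebie; hence R3C2 = 4.
Cage b has sum 17, leaving R2C1 = 4.
The only place for 2 in row 1 is R1C5.
2 is placed in column 5, leaving R2C5 = 1.
The 3 cells of cage i must have sum 6, so R3C3 = 1.
1 is placed in row 3; hence R3C4 = 2.
The two cells of cage f must have sum 4, which forces R1C2 = 1.
1 is placed in column 3, which forces R1C3 = 3.
Cage i needs sum 6; hence R2C3 = 2.
Column 4 already has 2, leaving R2C4 = 3.
Column 4 now contains 3, leaving R4C4 = 5.
5 is placed in row 4, so R4C5 = 3.
Column 4 already has 5, leaving R5C4 = 1.
Row 1 already has 3; hence R1C1 = 5.
Cage b needs sum 17, so R3C1 = 3.
Column 5 now contains 3, which forces R3C5 = 5.
The two cells of cage g must have sum 3, leaving R4C1 = 1.
Row 4 now contains 3; hence R4C2 = 2.
5 is placed in row 4, so R4C3 = 4.
Row 5 now contains 1, so R5C1 = 2.
Cage a needs sum 9, so R5C2 = 3.
Column 3 now contains 4, so R5C3 = 5.
5 is placed in column 5, which forces R5C5 = 4.
Filled in: 5 1 3 4 2 / 4 5 2 3 1 / 3 4 1 2 5 / 1 2 4 5 3 / 2 3 5 1 4.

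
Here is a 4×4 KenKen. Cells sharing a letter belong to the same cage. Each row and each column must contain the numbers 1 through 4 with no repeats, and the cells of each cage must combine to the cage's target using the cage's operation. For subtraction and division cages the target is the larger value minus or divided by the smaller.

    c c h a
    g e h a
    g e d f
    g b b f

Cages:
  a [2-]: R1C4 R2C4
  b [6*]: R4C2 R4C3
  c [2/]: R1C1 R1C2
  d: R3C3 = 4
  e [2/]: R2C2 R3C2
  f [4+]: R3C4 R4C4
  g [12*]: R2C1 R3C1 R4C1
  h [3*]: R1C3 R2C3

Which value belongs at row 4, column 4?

Cage d is given; hence R3C3 = 4.
The only place for 2 in row 3 is R3C2.
Cage c needs two cells with quotient 2, which forces R1C1 = 2.
Column 2 now contains 2, which forces R4C2 = 3.
Cage b needs two cells with product 6, leaving R4C3 = 2.
3 is placed in row 4; hence R4C4 = 1.
The two cells of cage a must have difference 2; hence R1C4 = 4.
Cage a needs two cells with difference 2, which forces R2C4 = 2.
Column 4 already has 1, leaving R3C4 = 3.
Row 4 now contains 1; hence R4C1 = 4.
Row 1 already has 4, leaving R1C2 = 1.
1 is placed in row 1; hence R1C3 = 3.
Cage g needs product 12; hence R2C1 = 3.
Column 2 already has 1, which forces R2C2 = 4.
3 is placed in column 3; hence R2C3 = 1.
3 is placed in row 3; hence R3C1 = 1.
Completed grid: 2 1 3 4 / 3 4 1 2 / 1 2 4 3 / 4 3 2 1.

1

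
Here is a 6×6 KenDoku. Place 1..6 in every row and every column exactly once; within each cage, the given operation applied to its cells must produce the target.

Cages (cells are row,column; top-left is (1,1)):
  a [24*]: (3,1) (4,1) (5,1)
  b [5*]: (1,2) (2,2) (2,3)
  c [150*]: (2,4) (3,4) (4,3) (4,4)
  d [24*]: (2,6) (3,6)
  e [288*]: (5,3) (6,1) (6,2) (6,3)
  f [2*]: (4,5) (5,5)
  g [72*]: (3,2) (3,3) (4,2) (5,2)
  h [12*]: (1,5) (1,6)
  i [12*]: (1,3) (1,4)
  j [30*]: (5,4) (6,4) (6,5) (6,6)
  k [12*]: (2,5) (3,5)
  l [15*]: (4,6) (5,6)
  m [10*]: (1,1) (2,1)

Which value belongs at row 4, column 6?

3

Cage b has product 5, leaving (1,2) = 1.
Cage b needs product 5, which forces (2,2) = 5.
The 3 cells of cage b must have product 5, so (2,3) = 1.
Cage c needs product 150, which forces (4,3) = 5.
5 is placed in row 4, so (4,6) = 3.
Column 6 now contains 3; hence (5,6) = 5.
Cage m's pair has product 10; hence (1,1) = 5.
Row 2 now contains 5, which forces (2,1) = 2.
Cage c has product 150; hence (3,4) = 5.
The 4 cells of cage j must have product 30, which forces (6,5) = 5.
In row 3, 1 can only go at (3,1), so (3,1) = 1.
In column 1, 3 can only go at (6,1), so (6,1) = 3.
The 4 cells of cage e must have product 288, leaving (5,3) = 4.
The 4 cells of cage e must have product 288; hence (6,2) = 4.
Cage e needs product 288, leaving (6,3) = 6.
Cage g has product 72, so (3,3) = 2.
Cage a has product 24, so (4,1) = 4.
Row 5 now contains 4; hence (5,1) = 6.
Cage j needs product 30, leaving (5,4) = 3.
Column 3 already has 2; hence (1,3) = 3.
The two cells of cage i must have product 12; hence (1,4) = 4.
Column 4 already has 3, so (2,4) = 6.
Row 2 already has 6, which forces (2,6) = 4.
Cage g needs product 72, which forces (3,2) = 3.
Row 3 now contains 3, so (3,5) = 4.
Column 6 now contains 4; hence (3,6) = 6.
Cage g needs product 72, leaving (4,2) = 6.
Cage c needs product 150; hence (4,4) = 1.
Row 4 already has 1, which forces (4,5) = 2.
Row 5 already has 3; hence (5,2) = 2.
2 is placed in column 5, leaving (5,5) = 1.
1 is placed in column 4, leaving (6,4) = 2.
Row 6 now contains 2, leaving (6,6) = 1.
2 is placed in column 5, so (1,5) = 6.
Column 6 now contains 6; hence (1,6) = 2.
Row 2 already has 4, which forces (2,5) = 3.
The full grid is 5 1 3 4 6 2 / 2 5 1 6 3 4 / 1 3 2 5 4 6 / 4 6 5 1 2 3 / 6 2 4 3 1 5 / 3 4 6 2 5 1.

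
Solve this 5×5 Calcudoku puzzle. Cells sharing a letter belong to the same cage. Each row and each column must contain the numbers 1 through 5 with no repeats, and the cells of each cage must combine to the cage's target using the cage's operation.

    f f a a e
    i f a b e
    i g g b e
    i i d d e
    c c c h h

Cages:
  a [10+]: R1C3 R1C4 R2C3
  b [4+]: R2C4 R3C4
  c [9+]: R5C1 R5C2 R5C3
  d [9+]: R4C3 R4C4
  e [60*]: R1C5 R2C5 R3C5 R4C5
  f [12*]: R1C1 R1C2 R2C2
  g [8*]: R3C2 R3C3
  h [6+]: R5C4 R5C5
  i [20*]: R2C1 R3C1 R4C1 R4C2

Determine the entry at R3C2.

4

The only place for 2 in row 4 is R4C2.
2 is placed in column 2, leaving R3C2 = 4.
The two cells of cage g must have product 8, which forces R3C3 = 2.
The 3 cells of cage f must have product 12, which forces R1C1 = 4.
Cage i needs product 20, so R2C1 = 2.
In row 1, 2 can only go at R1C4, so R1C4 = 2.
In row 2, 4 can only go at R2C5, so R2C5 = 4.
Row 2 needs a 5, and only R2C3 is open for it.
Column 3 now contains 5, leaving R1C3 = 3.
Column 3 now contains 5, which forces R4C3 = 4.
Cage d needs two cells with sum 9, which forces R4C4 = 5.
3 is placed in column 3, leaving R5C3 = 1.
Row 5 already has 1, which forces R5C4 = 4.
3 is placed in row 1, which forces R1C2 = 1.
Row 1 now contains 1, leaving R1C5 = 5.
The 3 cells of cage f must have product 12, which forces R2C2 = 3.
Row 2 now contains 3, which forces R2C4 = 1.
Cage i has product 20, which forces R3C1 = 5.
Column 4 now contains 1, leaving R3C4 = 3.
Row 3 already has 3, which forces R3C5 = 1.
Row 4 already has 5, so R4C1 = 1.
1 is placed in column 5; hence R4C5 = 3.
Column 1 now contains 5, so R5C1 = 3.
Column 2 already has 3, leaving R5C2 = 5.
Cage h needs two cells with sum 6, so R5C5 = 2.
Completed grid: 4 1 3 2 5 / 2 3 5 1 4 / 5 4 2 3 1 / 1 2 4 5 3 / 3 5 1 4 2.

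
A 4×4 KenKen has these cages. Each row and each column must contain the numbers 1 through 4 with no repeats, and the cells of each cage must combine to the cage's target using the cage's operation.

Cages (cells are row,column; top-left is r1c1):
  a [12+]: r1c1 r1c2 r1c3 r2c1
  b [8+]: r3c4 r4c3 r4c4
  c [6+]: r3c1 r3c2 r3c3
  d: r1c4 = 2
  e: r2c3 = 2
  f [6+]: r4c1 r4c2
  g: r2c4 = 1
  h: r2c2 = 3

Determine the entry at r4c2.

Cage d is given; hence r1c4 = 2.
H is a freebie, leaving r2c2 = 3.
E is a freebie, so r2c3 = 2.
Cage g is given; hence r2c4 = 1.
3 is placed in row 2, which forces r2c1 = 4.
4 is placed in column 1, leaving r4c1 = 2.
Row 4 now contains 2, so r4c2 = 4.
Cage b has sum 8, leaving r4c3 = 1.
Row 4 now contains 4, which forces r4c4 = 3.
The 4 cells of cage a must have sum 12, so r1c1 = 3.
4 is placed in column 2; hence r1c2 = 1.
Cage a needs sum 12, which forces r1c3 = 4.
Cage c has sum 6, so r3c1 = 1.
Cage c has sum 6, so r3c2 = 2.
Column 3 already has 1, which forces r3c3 = 3.
Column 4 already has 3, leaving r3c4 = 4.
Filled in: 3 1 4 2 / 4 3 2 1 / 1 2 3 4 / 2 4 1 3.

4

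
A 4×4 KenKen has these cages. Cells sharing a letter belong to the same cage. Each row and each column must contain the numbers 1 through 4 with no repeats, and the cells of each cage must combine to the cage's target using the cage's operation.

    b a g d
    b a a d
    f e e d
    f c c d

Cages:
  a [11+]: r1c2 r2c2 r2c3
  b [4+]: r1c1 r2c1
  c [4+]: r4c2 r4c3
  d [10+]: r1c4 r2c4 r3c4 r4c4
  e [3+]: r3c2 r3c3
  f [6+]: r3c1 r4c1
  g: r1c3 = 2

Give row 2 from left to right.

Cage a needs sum 11, so r1c2 = 4.
Cage g is a single given cell, so r1c3 = 2.
Cage a has sum 11, leaving r2c2 = 3.
The 3 cells of cage a must have sum 11, so r2c3 = 4.
2 is placed in column 3, so r3c3 = 1.
Column 2 now contains 3, so r4c2 = 1.
Column 3 already has 1; hence r4c3 = 3.
Cage b's pair has sum 4, leaving r1c1 = 3.
Row 1 now contains 3; hence r1c4 = 1.
Row 2 now contains 3, so r2c1 = 1.
1 is placed in column 4, leaving r2c4 = 2.
1 is placed in row 3, leaving r3c2 = 2.
2 is placed in column 4; hence r4c4 = 4.
Row 3 now contains 2, leaving r3c1 = 4.
Column 4 already has 4; hence r3c4 = 3.
Row 4 already has 4, so r4c1 = 2.
Filled in: 3 4 2 1 / 1 3 4 2 / 4 2 1 3 / 2 1 3 4.

1 3 4 2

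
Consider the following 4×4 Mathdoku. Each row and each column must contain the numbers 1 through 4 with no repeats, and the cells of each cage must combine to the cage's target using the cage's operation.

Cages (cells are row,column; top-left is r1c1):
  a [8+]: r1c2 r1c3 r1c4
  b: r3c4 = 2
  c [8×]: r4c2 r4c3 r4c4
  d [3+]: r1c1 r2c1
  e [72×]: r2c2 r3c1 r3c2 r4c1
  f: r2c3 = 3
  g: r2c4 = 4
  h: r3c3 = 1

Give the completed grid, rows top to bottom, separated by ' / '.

Cage f is a single given cell, which forces r2c3 = 3.
Cage g is a single given cell, leaving r2c4 = 4.
Cage h is given, leaving r3c3 = 1.
B is a freebie, leaving r3c4 = 2.
Column 4 now contains 2, so r4c4 = 1.
The 3 cells of cage a must have sum 8, leaving r1c2 = 1.
1 is placed in column 3; hence r1c3 = 4.
1 is placed in column 4; hence r1c4 = 3.
Row 2 already has 4, leaving r2c2 = 2.
Cage e has product 72, which forces r3c1 = 4.
The 4 cells of cage e must have product 72, which forces r3c2 = 3.
The 4 cells of cage e must have product 72, which forces r4c1 = 3.
Column 2 now contains 2, leaving r4c2 = 4.
Column 3 already has 4, which forces r4c3 = 2.
Row 1 now contains 1, so r1c1 = 2.
2 is placed in row 2, leaving r2c1 = 1.

2 1 4 3 / 1 2 3 4 / 4 3 1 2 / 3 4 2 1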